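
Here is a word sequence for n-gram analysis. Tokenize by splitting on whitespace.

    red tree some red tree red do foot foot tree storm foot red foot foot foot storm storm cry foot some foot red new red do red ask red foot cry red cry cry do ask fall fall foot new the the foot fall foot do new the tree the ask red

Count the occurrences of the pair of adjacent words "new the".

Scanning the 51 overlapping bigram windows for "new the":
  position 40–41: new the
  position 47–48: new the

2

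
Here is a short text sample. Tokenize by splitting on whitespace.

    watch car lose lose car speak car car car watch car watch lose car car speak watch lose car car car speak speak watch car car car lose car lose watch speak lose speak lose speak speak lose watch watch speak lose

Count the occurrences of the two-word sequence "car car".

7

Scanning the 41 overlapping bigram windows for "car car":
  position 7–8: car car
  position 8–9: car car
  position 14–15: car car
  position 19–20: car car
  position 20–21: car car
  position 25–26: car car
  position 26–27: car car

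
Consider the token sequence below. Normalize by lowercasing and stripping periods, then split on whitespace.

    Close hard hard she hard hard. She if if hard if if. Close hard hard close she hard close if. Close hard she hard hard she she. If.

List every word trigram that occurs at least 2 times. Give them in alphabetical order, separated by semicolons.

Trigram counts meeting the condition (at least 2 times):
  close hard hard: 2
  hard hard she: 3
  hard she hard: 2
  if close hard: 2
  she hard hard: 2

close hard hard; hard hard she; hard she hard; if close hard; she hard hard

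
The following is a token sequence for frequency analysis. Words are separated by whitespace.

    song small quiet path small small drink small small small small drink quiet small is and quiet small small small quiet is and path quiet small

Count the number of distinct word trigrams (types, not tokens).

21

26 tokens → 24 trigram windows in total.
Repeated trigrams (each contributes count−1 duplicates):
  small small small: 3
  small small drink: 2
3 duplicate windows → 24 − 3 = 21 distinct.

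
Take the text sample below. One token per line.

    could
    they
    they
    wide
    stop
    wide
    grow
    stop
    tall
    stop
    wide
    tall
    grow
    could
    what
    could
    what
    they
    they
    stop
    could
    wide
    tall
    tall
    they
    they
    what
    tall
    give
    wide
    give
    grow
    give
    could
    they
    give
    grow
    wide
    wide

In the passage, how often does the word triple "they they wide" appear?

Scanning the 37 overlapping trigram windows for "they they wide":
  position 2–4: they they wide

1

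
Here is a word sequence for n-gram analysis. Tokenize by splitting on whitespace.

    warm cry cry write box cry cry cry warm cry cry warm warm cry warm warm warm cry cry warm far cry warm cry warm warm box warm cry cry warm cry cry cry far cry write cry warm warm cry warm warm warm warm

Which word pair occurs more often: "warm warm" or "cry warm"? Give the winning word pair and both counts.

"warm warm": 8 occurrences
"cry warm": 9 occurrences

"cry warm" (9 vs 8)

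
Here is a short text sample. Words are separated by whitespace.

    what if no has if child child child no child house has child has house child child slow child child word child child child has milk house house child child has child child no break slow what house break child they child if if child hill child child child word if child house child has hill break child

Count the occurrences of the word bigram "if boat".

Scanning the 57 overlapping bigram windows for "if boat":
  (none found)

0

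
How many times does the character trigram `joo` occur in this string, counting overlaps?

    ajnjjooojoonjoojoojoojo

Sliding a length-3 window over the 23 characters (21 positions):
  position 5–7: joo
  position 9–11: joo
  position 13–15: joo
  position 16–18: joo
  position 19–21: joo

5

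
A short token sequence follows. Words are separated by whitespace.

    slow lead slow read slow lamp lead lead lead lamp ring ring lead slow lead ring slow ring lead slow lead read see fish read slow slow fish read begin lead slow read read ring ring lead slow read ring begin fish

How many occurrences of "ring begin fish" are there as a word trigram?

1

Scanning the 40 overlapping trigram windows for "ring begin fish":
  position 40–42: ring begin fish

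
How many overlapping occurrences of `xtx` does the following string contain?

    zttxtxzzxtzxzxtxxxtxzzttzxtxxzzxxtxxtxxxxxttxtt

6

Sliding a length-3 window over the 47 characters (45 positions):
  position 4–6: xtx
  position 14–16: xtx
  position 18–20: xtx
  position 26–28: xtx
  position 33–35: xtx
  position 36–38: xtx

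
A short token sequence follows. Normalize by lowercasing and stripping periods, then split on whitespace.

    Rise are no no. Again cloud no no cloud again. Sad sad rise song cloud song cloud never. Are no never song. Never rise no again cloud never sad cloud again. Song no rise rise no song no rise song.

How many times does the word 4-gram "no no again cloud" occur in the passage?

Scanning the 37 overlapping 4-gram windows for "no no again cloud":
  position 3–6: no no again cloud

1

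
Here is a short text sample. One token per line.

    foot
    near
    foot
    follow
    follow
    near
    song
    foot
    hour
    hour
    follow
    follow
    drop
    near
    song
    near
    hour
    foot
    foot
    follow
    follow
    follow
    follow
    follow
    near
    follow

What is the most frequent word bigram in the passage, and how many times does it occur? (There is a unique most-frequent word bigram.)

Bigram frequencies (highest first):
  follow follow: 6
  foot follow: 2
  follow near: 2
  near song: 2
  foot near: 1
  near foot: 1
  … (11 more, each ≤ 1)

"follow follow", 6 times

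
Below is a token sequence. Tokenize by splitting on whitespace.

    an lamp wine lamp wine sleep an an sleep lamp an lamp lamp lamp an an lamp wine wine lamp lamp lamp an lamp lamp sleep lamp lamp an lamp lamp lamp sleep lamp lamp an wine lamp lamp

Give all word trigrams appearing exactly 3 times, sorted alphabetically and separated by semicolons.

an lamp lamp; lamp an lamp; lamp lamp lamp

Trigram counts meeting the condition (exactly 3 times):
  an lamp lamp: 3
  lamp an lamp: 3
  lamp lamp lamp: 3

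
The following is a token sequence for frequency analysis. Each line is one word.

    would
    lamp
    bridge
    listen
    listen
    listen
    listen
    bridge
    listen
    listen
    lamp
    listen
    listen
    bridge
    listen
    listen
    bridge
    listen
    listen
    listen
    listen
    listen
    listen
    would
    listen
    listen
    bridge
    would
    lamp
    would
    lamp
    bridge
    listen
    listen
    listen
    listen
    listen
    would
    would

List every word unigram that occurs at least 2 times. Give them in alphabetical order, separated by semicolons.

bridge; lamp; listen; would

Unigram counts meeting the condition (at least 2 times):
  bridge: 6
  lamp: 4
  listen: 23
  would: 6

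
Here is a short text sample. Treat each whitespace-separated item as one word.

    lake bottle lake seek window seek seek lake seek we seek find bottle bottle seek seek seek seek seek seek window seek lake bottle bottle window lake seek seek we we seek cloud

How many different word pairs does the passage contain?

33 tokens → 32 bigram windows in total.
Repeated bigrams (each contributes count−1 duplicates):
  seek seek: 7
  lake seek: 3
  bottle bottle: 2
  lake bottle: 2
  seek lake: 2
  seek we: 2
  seek window: 2
  we seek: 2
  … (1 more repeated)
15 duplicate windows → 32 − 15 = 17 distinct.

17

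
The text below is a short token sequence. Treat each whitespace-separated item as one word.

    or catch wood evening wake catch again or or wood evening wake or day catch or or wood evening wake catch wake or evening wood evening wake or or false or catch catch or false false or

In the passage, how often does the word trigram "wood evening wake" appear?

4

Scanning the 35 overlapping trigram windows for "wood evening wake":
  position 3–5: wood evening wake
  position 10–12: wood evening wake
  position 18–20: wood evening wake
  position 25–27: wood evening wake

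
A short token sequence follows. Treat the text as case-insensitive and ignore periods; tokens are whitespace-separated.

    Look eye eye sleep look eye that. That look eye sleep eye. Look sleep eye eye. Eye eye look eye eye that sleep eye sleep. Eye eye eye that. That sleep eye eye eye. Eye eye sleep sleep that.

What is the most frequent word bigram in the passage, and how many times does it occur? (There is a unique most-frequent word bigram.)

Bigram frequencies (highest first):
  eye eye: 11
  sleep eye: 5
  look eye: 4
  eye sleep: 4
  eye that: 3
  that that: 2
  … (7 more, each ≤ 2)

"eye eye", 11 times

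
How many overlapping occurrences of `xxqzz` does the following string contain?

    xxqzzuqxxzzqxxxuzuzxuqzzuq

Sliding a length-5 window over the 26 characters (22 positions):
  position 1–5: xxqzz

1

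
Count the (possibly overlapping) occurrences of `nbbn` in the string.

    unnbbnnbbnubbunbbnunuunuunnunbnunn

Sliding a length-4 window over the 34 characters (31 positions):
  position 3–6: nbbn
  position 7–10: nbbn
  position 15–18: nbbn

3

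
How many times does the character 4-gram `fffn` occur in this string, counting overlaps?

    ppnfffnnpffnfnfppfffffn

Sliding a length-4 window over the 23 characters (20 positions):
  position 4–7: fffn
  position 20–23: fffn

2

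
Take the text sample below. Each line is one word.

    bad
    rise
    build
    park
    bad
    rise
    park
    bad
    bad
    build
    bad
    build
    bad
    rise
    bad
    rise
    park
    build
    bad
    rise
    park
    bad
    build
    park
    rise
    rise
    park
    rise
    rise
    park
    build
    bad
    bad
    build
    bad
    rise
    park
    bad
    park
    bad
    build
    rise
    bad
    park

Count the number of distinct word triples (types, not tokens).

27

44 tokens → 42 trigram windows in total.
Repeated trigrams (each contributes count−1 duplicates):
  bad rise park: 4
  bad build bad: 3
  build bad rise: 3
  rise park bad: 3
  bad bad build: 2
  park bad build: 2
  park build bad: 2
  park rise rise: 2
  … (2 more repeated)
15 duplicate windows → 42 − 15 = 27 distinct.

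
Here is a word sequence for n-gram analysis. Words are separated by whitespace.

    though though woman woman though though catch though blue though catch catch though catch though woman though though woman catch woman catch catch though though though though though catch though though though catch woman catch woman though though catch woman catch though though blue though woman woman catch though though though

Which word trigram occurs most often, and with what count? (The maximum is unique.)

Trigram frequencies (highest first):
  though though though: 5
  though though catch: 4
  catch though though: 4
  woman though though: 3
  though catch though: 3
  catch woman catch: 3
  … (20 more, each ≤ 2)

"though though though", 5 times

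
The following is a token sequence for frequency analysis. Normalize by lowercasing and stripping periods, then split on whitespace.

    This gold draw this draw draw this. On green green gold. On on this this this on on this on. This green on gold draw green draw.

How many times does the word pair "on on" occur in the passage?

2

Scanning the 26 overlapping bigram windows for "on on":
  position 12–13: on on
  position 17–18: on on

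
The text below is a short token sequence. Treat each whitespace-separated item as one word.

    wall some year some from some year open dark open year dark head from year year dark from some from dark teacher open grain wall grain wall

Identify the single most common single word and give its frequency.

Unigram frequencies (highest first):
  year: 5
  some: 4
  from: 4
  dark: 4
  wall: 3
  open: 3
  … (3 more, each ≤ 2)

"year", 5 times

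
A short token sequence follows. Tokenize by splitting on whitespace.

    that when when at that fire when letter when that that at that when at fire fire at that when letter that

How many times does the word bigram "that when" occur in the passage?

Scanning the 21 overlapping bigram windows for "that when":
  position 1–2: that when
  position 13–14: that when
  position 19–20: that when

3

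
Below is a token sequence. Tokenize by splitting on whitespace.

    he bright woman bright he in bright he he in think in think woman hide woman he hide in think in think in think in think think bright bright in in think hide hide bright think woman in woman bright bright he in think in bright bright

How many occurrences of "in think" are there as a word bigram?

8

Scanning the 46 overlapping bigram windows for "in think":
  position 10–11: in think
  position 12–13: in think
  position 19–20: in think
  position 21–22: in think
  position 23–24: in think
  position 25–26: in think
  position 31–32: in think
  position 43–44: in think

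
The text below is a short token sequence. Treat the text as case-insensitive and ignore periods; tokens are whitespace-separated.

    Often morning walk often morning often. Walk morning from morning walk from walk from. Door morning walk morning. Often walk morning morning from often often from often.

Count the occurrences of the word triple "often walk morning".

2

Scanning the 25 overlapping trigram windows for "often walk morning":
  position 6–8: often walk morning
  position 19–21: often walk morning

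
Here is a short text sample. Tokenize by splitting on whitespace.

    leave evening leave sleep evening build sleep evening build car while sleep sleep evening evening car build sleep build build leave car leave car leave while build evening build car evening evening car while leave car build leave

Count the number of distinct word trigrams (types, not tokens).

38 tokens → 36 trigram windows in total.
Repeated trigrams (each contributes count−1 duplicates):
  evening build car: 2
  evening evening car: 2
  leave car leave: 2
  sleep evening build: 2
4 duplicate windows → 36 − 4 = 32 distinct.

32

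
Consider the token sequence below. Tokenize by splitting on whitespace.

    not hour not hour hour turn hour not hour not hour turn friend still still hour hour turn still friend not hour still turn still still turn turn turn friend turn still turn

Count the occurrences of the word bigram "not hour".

5

Scanning the 32 overlapping bigram windows for "not hour":
  position 1–2: not hour
  position 3–4: not hour
  position 8–9: not hour
  position 10–11: not hour
  position 21–22: not hour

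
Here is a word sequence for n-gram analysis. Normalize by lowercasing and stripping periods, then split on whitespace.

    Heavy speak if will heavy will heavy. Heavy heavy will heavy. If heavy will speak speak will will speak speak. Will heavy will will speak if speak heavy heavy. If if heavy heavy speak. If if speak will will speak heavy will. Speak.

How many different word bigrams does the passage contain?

15

43 tokens → 42 bigram windows in total.
Repeated bigrams (each contributes count−1 duplicates):
  heavy will: 5
  will speak: 5
  heavy heavy: 4
  will heavy: 4
  speak if: 3
  speak will: 3
  will will: 3
  heavy if: 2
  … (6 more repeated)
27 duplicate windows → 42 − 27 = 15 distinct.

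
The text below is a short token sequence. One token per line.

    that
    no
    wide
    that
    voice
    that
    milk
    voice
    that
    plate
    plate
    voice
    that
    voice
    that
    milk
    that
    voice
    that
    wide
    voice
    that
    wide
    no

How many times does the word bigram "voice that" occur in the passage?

6

Scanning the 23 overlapping bigram windows for "voice that":
  position 5–6: voice that
  position 8–9: voice that
  position 12–13: voice that
  position 14–15: voice that
  position 18–19: voice that
  position 21–22: voice that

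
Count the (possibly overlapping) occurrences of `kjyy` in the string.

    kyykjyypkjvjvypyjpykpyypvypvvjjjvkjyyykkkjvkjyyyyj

3

Sliding a length-4 window over the 50 characters (47 positions):
  position 4–7: kjyy
  position 34–37: kjyy
  position 44–47: kjyy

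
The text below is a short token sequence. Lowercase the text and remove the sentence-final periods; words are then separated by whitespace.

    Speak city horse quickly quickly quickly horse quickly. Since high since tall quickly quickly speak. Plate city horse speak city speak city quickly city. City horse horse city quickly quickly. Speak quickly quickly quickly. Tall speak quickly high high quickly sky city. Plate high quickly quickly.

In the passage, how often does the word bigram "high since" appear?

1

Scanning the 45 overlapping bigram windows for "high since":
  position 10–11: high since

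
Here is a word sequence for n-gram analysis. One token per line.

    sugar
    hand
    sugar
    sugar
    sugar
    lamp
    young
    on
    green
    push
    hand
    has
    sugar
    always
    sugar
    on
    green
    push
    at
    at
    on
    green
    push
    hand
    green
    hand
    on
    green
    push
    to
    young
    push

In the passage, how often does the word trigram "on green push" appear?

4

Scanning the 30 overlapping trigram windows for "on green push":
  position 8–10: on green push
  position 16–18: on green push
  position 21–23: on green push
  position 27–29: on green push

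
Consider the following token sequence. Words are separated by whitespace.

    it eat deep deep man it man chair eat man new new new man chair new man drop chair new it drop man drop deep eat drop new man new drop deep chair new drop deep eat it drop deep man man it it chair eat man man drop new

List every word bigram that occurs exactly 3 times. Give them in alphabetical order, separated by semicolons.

Bigram counts meeting the condition (exactly 3 times):
  chair new: 3
  man drop: 3
  new man: 3

chair new; man drop; new man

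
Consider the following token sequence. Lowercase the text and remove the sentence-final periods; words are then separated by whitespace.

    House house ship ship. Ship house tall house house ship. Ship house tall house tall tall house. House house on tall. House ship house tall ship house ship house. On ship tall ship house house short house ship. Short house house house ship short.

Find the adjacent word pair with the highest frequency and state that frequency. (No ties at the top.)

Bigram frequencies (highest first):
  house house: 7
  house ship: 6
  ship house: 6
  house tall: 4
  tall house: 4
  ship ship: 3
  … (9 more, each ≤ 2)

"house house", 7 times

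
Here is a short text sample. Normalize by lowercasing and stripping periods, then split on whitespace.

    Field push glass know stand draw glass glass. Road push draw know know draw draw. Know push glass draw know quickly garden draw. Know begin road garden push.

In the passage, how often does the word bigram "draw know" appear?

Scanning the 27 overlapping bigram windows for "draw know":
  position 11–12: draw know
  position 15–16: draw know
  position 19–20: draw know
  position 23–24: draw know

4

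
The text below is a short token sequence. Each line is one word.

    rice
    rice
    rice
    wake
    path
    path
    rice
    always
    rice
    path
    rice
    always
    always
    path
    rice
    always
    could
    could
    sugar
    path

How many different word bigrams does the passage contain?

14

20 tokens → 19 bigram windows in total.
Repeated bigrams (each contributes count−1 duplicates):
  path rice: 3
  rice always: 3
  rice rice: 2
5 duplicate windows → 19 − 5 = 14 distinct.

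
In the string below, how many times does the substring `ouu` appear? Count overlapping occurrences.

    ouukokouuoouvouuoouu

4

Sliding a length-3 window over the 20 characters (18 positions):
  position 1–3: ouu
  position 7–9: ouu
  position 14–16: ouu
  position 18–20: ouu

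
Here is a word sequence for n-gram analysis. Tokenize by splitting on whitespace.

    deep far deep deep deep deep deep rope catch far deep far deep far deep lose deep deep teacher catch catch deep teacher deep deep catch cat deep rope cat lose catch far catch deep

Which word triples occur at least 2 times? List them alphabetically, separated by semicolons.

Trigram counts meeting the condition (at least 2 times):
  deep deep deep: 3
  deep far deep: 3
  far deep far: 2

deep deep deep; deep far deep; far deep far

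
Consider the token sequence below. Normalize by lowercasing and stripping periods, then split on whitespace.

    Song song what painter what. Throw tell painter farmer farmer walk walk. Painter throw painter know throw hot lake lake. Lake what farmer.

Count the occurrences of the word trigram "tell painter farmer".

Scanning the 21 overlapping trigram windows for "tell painter farmer":
  position 7–9: tell painter farmer

1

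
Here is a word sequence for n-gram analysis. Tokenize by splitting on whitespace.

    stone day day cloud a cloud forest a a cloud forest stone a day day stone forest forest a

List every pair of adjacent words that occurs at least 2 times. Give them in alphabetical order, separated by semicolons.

a cloud; cloud forest; day day; forest a

Bigram counts meeting the condition (at least 2 times):
  a cloud: 2
  cloud forest: 2
  day day: 2
  forest a: 2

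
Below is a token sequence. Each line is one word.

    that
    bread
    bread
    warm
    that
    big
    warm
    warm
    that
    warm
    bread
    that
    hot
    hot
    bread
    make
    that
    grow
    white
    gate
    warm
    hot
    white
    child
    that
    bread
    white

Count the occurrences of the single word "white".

3

Scanning the 27 tokens for "white":
  position 19: white
  position 23: white
  position 27: white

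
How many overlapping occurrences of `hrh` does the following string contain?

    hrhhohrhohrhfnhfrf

Sliding a length-3 window over the 18 characters (16 positions):
  position 1–3: hrh
  position 6–8: hrh
  position 10–12: hrh

3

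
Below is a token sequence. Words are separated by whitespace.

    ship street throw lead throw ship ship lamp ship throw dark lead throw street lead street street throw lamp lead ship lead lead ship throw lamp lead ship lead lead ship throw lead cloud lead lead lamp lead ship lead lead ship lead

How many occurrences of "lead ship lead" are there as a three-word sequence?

Scanning the 41 overlapping trigram windows for "lead ship lead":
  position 20–22: lead ship lead
  position 27–29: lead ship lead
  position 38–40: lead ship lead
  position 41–43: lead ship lead

4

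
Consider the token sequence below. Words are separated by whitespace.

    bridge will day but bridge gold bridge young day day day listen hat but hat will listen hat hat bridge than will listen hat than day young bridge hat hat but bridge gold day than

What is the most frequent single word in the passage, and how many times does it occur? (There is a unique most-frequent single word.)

"hat", 7 times

Unigram frequencies (highest first):
  hat: 7
  bridge: 6
  day: 6
  will: 3
  but: 3
  listen: 3
  … (3 more, each ≤ 3)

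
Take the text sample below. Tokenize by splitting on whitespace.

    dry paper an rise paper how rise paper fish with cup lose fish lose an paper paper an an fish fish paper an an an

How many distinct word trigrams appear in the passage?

25 tokens → 23 trigram windows in total.
Repeated trigrams (each contributes count−1 duplicates):
  paper an an: 2
1 duplicate windows → 23 − 1 = 22 distinct.

22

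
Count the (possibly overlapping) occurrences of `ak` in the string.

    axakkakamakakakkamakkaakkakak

Sliding a length-2 window over the 29 characters (28 positions):
  position 3–4: ak
  position 6–7: ak
  position 10–11: ak
  position 12–13: ak
  position 14–15: ak
  position 19–20: ak
  position 23–24: ak
  position 26–27: ak
  position 28–29: ak

9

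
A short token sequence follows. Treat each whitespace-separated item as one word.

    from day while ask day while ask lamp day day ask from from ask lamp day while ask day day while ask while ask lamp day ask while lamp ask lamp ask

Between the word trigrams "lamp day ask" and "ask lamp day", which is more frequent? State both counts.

"ask lamp day" (3 vs 1)

"lamp day ask": 1 occurrence
"ask lamp day": 3 occurrences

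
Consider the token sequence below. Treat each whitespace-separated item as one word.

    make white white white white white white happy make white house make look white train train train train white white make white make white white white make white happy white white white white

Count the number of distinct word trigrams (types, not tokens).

33 tokens → 31 trigram windows in total.
Repeated trigrams (each contributes count−1 duplicates):
  white white white: 7
  white make white: 3
  make white white: 2
  train train train: 2
  white white make: 2
11 duplicate windows → 31 − 11 = 20 distinct.

20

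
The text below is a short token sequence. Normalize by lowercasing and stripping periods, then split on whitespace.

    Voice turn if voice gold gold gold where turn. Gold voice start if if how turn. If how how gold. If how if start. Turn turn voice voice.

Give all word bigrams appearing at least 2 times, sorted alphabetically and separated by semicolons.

gold gold; if how; turn if

Bigram counts meeting the condition (at least 2 times):
  gold gold: 2
  if how: 3
  turn if: 2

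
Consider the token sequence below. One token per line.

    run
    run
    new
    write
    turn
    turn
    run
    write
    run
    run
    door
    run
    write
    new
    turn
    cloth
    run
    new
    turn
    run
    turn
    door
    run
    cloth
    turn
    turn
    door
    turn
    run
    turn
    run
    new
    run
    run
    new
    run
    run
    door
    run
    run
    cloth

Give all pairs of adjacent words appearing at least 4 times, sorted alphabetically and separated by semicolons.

Bigram counts meeting the condition (at least 4 times):
  run new: 4
  run run: 5
  turn run: 4

run new; run run; turn run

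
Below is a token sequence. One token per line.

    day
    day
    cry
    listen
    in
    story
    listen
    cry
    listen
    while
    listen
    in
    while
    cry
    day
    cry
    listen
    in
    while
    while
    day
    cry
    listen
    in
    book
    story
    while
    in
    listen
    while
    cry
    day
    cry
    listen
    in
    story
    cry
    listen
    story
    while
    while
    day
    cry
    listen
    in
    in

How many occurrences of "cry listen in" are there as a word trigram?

Scanning the 44 overlapping trigram windows for "cry listen in":
  position 3–5: cry listen in
  position 16–18: cry listen in
  position 22–24: cry listen in
  position 33–35: cry listen in
  position 43–45: cry listen in

5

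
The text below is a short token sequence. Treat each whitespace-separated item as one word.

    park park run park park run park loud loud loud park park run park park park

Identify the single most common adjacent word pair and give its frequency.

Bigram frequencies (highest first):
  park park: 5
  park run: 3
  run park: 3
  loud loud: 2
  park loud: 1
  loud park: 1

"park park", 5 times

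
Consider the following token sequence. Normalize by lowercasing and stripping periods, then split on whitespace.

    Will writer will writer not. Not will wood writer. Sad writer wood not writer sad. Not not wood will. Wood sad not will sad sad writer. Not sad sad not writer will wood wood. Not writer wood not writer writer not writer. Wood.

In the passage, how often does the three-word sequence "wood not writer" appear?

Scanning the 41 overlapping trigram windows for "wood not writer":
  position 12–14: wood not writer
  position 34–36: wood not writer
  position 37–39: wood not writer

3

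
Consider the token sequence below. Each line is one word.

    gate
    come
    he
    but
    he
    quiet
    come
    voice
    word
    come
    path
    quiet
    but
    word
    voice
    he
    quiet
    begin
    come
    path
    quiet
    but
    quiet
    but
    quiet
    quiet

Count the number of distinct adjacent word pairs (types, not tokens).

26 tokens → 25 bigram windows in total.
Repeated bigrams (each contributes count−1 duplicates):
  quiet but: 3
  but quiet: 2
  come path: 2
  he quiet: 2
  path quiet: 2
6 duplicate windows → 25 − 6 = 19 distinct.

19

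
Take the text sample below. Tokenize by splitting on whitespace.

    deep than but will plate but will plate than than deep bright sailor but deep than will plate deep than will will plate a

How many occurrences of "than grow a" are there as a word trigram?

Scanning the 22 overlapping trigram windows for "than grow a":
  (none found)

0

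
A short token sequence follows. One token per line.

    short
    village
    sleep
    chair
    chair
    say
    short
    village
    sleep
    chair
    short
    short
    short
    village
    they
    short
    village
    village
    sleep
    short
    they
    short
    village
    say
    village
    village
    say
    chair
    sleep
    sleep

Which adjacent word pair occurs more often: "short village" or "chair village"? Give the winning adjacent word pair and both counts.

"short village" (5 vs 0)

"short village": 5 occurrences
"chair village": 0 occurrences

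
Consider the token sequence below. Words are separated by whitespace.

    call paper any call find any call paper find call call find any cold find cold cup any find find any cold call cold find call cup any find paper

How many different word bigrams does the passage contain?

30 tokens → 29 bigram windows in total.
Repeated bigrams (each contributes count−1 duplicates):
  find any: 3
  any call: 2
  any cold: 2
  any find: 2
  call find: 2
  call paper: 2
  cold find: 2
  cup any: 2
  … (1 more repeated)
10 duplicate windows → 29 − 10 = 19 distinct.

19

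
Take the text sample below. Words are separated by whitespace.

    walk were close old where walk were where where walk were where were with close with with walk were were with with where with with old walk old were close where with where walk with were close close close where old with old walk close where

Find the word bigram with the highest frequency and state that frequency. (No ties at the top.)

Bigram frequencies (highest first):
  walk were: 4
  were close: 3
  where walk: 3
  with with: 3
  close where: 3
  were where: 2
  … (21 more, each ≤ 2)

"walk were", 4 times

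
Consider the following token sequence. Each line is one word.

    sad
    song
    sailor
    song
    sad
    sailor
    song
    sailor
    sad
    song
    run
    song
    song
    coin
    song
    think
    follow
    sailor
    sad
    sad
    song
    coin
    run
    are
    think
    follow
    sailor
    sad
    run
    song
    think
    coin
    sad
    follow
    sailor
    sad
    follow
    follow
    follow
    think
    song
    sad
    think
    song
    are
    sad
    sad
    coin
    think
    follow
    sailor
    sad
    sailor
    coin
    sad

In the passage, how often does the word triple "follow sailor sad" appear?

4

Scanning the 53 overlapping trigram windows for "follow sailor sad":
  position 17–19: follow sailor sad
  position 26–28: follow sailor sad
  position 34–36: follow sailor sad
  position 50–52: follow sailor sad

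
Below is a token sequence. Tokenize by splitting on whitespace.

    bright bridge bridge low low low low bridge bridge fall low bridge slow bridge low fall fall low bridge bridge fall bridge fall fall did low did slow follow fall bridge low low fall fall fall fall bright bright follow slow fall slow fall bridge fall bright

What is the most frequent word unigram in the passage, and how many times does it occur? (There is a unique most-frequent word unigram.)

Unigram frequencies (highest first):
  fall: 14
  bridge: 11
  low: 10
  bright: 4
  slow: 4
  did: 2
  … (1 more, each ≤ 2)

"fall", 14 times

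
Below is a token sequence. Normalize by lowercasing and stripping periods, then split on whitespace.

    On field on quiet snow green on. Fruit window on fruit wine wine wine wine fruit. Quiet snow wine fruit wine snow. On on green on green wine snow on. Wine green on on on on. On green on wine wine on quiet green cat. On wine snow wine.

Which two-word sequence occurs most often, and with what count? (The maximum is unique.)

"on on", 5 times

Bigram frequencies (highest first):
  on on: 5
  green on: 4
  wine wine: 4
  wine snow: 3
  on green: 3
  on wine: 3
  … (19 more, each ≤ 2)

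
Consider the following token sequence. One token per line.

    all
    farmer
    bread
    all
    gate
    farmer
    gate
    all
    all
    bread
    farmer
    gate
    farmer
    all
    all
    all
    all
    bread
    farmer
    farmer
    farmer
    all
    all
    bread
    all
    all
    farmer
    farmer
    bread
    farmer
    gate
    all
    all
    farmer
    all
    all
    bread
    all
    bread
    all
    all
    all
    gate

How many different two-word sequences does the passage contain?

12

43 tokens → 42 bigram windows in total.
Repeated bigrams (each contributes count−1 duplicates):
  all all: 10
  all bread: 5
  bread all: 4
  all farmer: 3
  bread farmer: 3
  farmer all: 3
  farmer farmer: 3
  farmer gate: 3
  … (4 more repeated)
30 duplicate windows → 42 − 30 = 12 distinct.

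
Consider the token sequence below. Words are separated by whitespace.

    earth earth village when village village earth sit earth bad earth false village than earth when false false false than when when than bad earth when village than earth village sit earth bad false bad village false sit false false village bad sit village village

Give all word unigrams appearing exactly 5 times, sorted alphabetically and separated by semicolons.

Unigram counts meeting the condition (exactly 5 times):
  bad: 5
  when: 5

bad; when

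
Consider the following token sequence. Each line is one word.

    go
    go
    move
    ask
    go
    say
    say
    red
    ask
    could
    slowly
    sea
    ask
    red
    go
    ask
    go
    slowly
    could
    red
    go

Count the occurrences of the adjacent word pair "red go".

Scanning the 20 overlapping bigram windows for "red go":
  position 14–15: red go
  position 20–21: red go

2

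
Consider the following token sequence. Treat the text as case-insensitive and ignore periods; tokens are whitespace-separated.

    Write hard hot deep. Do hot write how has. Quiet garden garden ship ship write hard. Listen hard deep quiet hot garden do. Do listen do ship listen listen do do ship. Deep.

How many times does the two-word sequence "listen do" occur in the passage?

Scanning the 32 overlapping bigram windows for "listen do":
  position 25–26: listen do
  position 29–30: listen do

2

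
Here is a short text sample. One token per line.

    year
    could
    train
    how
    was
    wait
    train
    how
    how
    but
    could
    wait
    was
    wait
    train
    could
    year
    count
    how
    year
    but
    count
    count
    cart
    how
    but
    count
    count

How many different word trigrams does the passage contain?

24

28 tokens → 26 trigram windows in total.
Repeated trigrams (each contributes count−1 duplicates):
  but count count: 2
  was wait train: 2
2 duplicate windows → 26 − 2 = 24 distinct.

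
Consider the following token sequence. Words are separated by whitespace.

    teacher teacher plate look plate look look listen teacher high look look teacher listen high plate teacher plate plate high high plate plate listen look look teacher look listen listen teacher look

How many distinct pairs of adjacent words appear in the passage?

21

32 tokens → 31 bigram windows in total.
Repeated bigrams (each contributes count−1 duplicates):
  look look: 3
  high plate: 2
  listen teacher: 2
  look listen: 2
  look teacher: 2
  plate look: 2
  plate plate: 2
  teacher look: 2
  … (1 more repeated)
10 duplicate windows → 31 − 10 = 21 distinct.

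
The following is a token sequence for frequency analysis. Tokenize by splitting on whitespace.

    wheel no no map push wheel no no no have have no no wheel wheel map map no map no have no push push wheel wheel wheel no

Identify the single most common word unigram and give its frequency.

"no", 11 times

Unigram frequencies (highest first):
  no: 11
  wheel: 7
  map: 4
  push: 3
  have: 3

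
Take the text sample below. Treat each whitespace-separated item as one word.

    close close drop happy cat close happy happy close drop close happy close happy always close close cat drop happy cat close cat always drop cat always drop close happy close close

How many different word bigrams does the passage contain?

32 tokens → 31 bigram windows in total.
Repeated bigrams (each contributes count−1 duplicates):
  close happy: 4
  close close: 3
  happy close: 3
  always drop: 2
  cat always: 2
  cat close: 2
  close cat: 2
  close drop: 2
  … (3 more repeated)
15 duplicate windows → 31 − 15 = 16 distinct.

16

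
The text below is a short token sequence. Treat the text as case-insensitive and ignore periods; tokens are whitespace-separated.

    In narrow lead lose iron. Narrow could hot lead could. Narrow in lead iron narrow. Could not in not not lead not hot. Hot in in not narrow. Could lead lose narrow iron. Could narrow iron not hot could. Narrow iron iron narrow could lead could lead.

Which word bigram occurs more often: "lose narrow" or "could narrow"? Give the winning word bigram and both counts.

"lose narrow": 1 occurrence
"could narrow": 3 occurrences

"could narrow" (3 vs 1)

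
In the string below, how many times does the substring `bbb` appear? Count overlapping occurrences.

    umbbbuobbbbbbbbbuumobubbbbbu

11

Sliding a length-3 window over the 28 characters (26 positions):
  position 3–5: bbb
  position 8–10: bbb
  position 9–11: bbb
  position 10–12: bbb
  position 11–13: bbb
  position 12–14: bbb
  position 13–15: bbb
  position 14–16: bbb
  position 23–25: bbb
  position 24–26: bbb
  … (1 more)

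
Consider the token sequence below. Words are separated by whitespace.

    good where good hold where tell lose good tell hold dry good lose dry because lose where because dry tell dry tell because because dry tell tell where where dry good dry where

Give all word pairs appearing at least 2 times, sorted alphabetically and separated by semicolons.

Bigram counts meeting the condition (at least 2 times):
  because dry: 2
  dry good: 2
  dry tell: 3

because dry; dry good; dry tell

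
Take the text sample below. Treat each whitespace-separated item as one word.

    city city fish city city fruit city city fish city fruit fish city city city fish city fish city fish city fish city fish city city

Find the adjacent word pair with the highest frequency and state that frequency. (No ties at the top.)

"fish city", 8 times

Bigram frequencies (highest first):
  fish city: 8
  city fish: 7
  city city: 6
  city fruit: 2
  fruit city: 1
  fruit fish: 1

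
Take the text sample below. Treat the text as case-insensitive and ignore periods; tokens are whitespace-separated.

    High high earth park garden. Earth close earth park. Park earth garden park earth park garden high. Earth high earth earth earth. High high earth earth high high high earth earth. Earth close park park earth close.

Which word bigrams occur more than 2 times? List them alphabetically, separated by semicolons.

Bigram counts meeting the condition (more than 2 times):
  earth close: 3
  earth earth: 5
  earth high: 3
  earth park: 3
  high earth: 5
  high high: 4
  park earth: 3

earth close; earth earth; earth high; earth park; high earth; high high; park earth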